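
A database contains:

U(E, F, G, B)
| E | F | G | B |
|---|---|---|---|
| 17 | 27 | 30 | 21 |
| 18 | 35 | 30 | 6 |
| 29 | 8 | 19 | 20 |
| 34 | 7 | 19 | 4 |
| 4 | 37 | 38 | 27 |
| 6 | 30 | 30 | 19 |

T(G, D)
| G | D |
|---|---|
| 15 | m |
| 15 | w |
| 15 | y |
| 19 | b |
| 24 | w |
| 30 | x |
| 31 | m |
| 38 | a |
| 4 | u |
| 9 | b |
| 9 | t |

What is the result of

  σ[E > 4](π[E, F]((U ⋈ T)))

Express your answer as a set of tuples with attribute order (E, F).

{(17, 27), (18, 35), (29, 8), (34, 7), (6, 30)}

Natural join on G: {(17, 27, 30, 21, x), (18, 35, 30, 6, x), (29, 8, 19, 20, b), (34, 7, 19, 4, b), (4, 37, 38, 27, a), (6, 30, 30, 19, x)}
π[E, F]: project onto (E, F) → {(17, 27), (18, 35), (29, 8), (34, 7), (4, 37), (6, 30)}
Filtering on E > 4 leaves {(17, 27), (18, 35), (29, 8), (34, 7), (6, 30)}.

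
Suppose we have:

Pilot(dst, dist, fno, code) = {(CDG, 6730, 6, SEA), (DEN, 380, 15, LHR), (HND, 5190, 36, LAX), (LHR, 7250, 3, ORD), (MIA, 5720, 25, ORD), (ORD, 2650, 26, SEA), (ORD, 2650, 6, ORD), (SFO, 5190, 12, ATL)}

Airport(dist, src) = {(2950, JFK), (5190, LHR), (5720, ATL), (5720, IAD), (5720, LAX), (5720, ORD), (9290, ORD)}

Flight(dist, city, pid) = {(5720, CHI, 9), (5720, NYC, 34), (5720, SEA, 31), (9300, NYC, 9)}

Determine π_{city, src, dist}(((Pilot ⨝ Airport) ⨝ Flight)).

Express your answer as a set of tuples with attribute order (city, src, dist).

{(CHI, ATL, 5720), (CHI, IAD, 5720), (CHI, LAX, 5720), (CHI, ORD, 5720), (NYC, ATL, 5720), (NYC, IAD, 5720), (NYC, LAX, 5720), (NYC, ORD, 5720), (SEA, ATL, 5720), (SEA, IAD, 5720), (SEA, LAX, 5720), (SEA, ORD, 5720)}

Pilot ⋈ Airport (natural join on dist): {(HND, 5190, 36, LAX, LHR), (MIA, 5720, 25, ORD, ATL), (MIA, 5720, 25, ORD, IAD), (MIA, 5720, 25, ORD, LAX), (MIA, 5720, 25, ORD, ORD), (SFO, 5190, 12, ATL, LHR)}
(Pilot ⨝ Airport) ⋈ Flight (natural join on dist): {(MIA, 5720, 25, ORD, ATL, CHI, 9), (MIA, 5720, 25, ORD, ATL, NYC, 34), (MIA, 5720, 25, ORD, ATL, SEA, 31), (MIA, 5720, 25, ORD, IAD, CHI, 9), (MIA, 5720, 25, ORD, IAD, NYC, 34), (MIA, 5720, 25, ORD, IAD, SEA, 31), (MIA, 5720, 25, ORD, LAX, CHI, 9), (MIA, 5720, 25, ORD, LAX, NYC, 34), (MIA, 5720, 25, ORD, LAX, SEA, 31), (MIA, 5720, 25, ORD, ORD, CHI, 9), (MIA, 5720, 25, ORD, ORD, NYC, 34), (MIA, 5720, 25, ORD, ORD, SEA, 31)}
Keep only column(s) city, src, dist: {(CHI, ATL, 5720), (CHI, IAD, 5720), (CHI, LAX, 5720), (CHI, ORD, 5720), (NYC, ATL, 5720), (NYC, IAD, 5720), (NYC, LAX, 5720), (NYC, ORD, 5720), (SEA, ATL, 5720), (SEA, IAD, 5720), (SEA, LAX, 5720), (SEA, ORD, 5720)}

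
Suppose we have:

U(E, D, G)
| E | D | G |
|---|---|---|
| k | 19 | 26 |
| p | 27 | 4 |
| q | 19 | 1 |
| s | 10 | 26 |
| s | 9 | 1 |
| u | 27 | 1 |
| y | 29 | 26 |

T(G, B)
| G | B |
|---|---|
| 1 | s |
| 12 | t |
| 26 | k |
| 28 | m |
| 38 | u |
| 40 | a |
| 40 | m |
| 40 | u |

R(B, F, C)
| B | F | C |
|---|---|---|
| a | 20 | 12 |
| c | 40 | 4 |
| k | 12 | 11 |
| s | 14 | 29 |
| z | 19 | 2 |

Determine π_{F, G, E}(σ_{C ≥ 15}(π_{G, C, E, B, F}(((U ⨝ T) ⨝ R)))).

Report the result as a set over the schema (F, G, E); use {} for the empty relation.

{(14, 1, q), (14, 1, s), (14, 1, u)}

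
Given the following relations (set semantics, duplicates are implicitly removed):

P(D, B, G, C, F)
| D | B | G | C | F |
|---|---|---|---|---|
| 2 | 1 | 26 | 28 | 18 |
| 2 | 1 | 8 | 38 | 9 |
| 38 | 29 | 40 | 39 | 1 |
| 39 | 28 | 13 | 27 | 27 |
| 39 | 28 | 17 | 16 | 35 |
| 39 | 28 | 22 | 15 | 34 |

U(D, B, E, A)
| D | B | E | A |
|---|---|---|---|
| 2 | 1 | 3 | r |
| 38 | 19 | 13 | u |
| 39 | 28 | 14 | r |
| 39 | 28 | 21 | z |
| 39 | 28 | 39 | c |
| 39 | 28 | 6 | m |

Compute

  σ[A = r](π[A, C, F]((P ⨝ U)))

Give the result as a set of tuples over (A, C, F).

Joining P and U on D, B yields {(2, 1, 26, 28, 18, 3, r), (2, 1, 8, 38, 9, 3, r), (39, 28, 13, 27, 27, 14, r), (39, 28, 13, 27, 27, 21, z), (39, 28, 13, 27, 27, 39, c), (39, 28, 13, 27, 27, 6, m), (39, 28, 17, 16, 35, 14, r), (39, 28, 17, 16, 35, 21, z), (39, 28, 17, 16, 35, 39, c), (39, 28, 17, 16, 35, 6, m), (39, 28, 22, 15, 34, 14, r), (39, 28, 22, 15, 34, 21, z), (39, 28, 22, 15, 34, 39, c), (39, 28, 22, 15, 34, 6, m)}.
π_{A, C, F} gives {(c, 15, 34), (c, 16, 35), (c, 27, 27), (m, 15, 34), (m, 16, 35), (m, 27, 27), (r, 15, 34), (r, 16, 35), (r, 27, 27), (r, 28, 18), (r, 38, 9), (z, 15, 34), (z, 16, 35), (z, 27, 27)}.
σ[A = r]: keep tuples satisfying A = r → {(r, 15, 34), (r, 16, 35), (r, 27, 27), (r, 28, 18), (r, 38, 9)}

{(r, 15, 34), (r, 16, 35), (r, 27, 27), (r, 28, 18), (r, 38, 9)}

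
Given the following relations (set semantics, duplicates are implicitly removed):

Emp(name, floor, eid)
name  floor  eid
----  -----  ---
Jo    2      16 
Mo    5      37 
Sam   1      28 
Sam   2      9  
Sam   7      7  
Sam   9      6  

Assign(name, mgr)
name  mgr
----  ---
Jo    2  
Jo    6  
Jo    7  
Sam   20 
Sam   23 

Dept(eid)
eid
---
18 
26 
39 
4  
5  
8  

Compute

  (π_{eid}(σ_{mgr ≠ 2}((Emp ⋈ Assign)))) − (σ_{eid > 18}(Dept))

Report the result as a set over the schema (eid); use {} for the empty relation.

{16, 28, 6, 7, 9}

Natural join on name: {(Jo, 2, 16, 2), (Jo, 2, 16, 6), (Jo, 2, 16, 7), (Sam, 1, 28, 20), (Sam, 1, 28, 23), (Sam, 2, 9, 20), (Sam, 2, 9, 23), (Sam, 7, 7, 20), (Sam, 7, 7, 23), (Sam, 9, 6, 20), (Sam, 9, 6, 23)}
Selection mgr ≠ 2: {(Jo, 2, 16, 6), (Jo, 2, 16, 7), (Sam, 1, 28, 20), (Sam, 1, 28, 23), (Sam, 2, 9, 20), (Sam, 2, 9, 23), (Sam, 7, 7, 20), (Sam, 7, 7, 23), (Sam, 9, 6, 20), (Sam, 9, 6, 23)}
π_{eid} gives {16, 28, 6, 7, 9} (5 duplicate(s) eliminated).
Selection eid > 18: {26, 39}
Set difference of the two operands is {16, 28, 6, 7, 9}.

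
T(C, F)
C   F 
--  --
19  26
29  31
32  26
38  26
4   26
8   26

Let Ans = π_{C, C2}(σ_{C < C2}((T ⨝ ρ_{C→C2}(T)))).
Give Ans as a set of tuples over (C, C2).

{(19, 32), (19, 38), (32, 38), (4, 19), (4, 32), (4, 38), (4, 8), (8, 19), (8, 32), (8, 38)}

ρ[C→C2]: schema becomes (C2, F); tuples unchanged.
T ⋈ ρ_{C→C2}(T) (natural join on F): {(19, 26, 19), (19, 26, 32), (19, 26, 38), (19, 26, 4), (19, 26, 8), (29, 31, 29), (32, 26, 19), (32, 26, 32), (32, 26, 38), (32, 26, 4), (32, 26, 8), (38, 26, 19), (38, 26, 32), (38, 26, 38), (38, 26, 4), (38, 26, 8), (4, 26, 19), (4, 26, 32), (4, 26, 38), (4, 26, 4), (4, 26, 8), (8, 26, 19), (8, 26, 32), (8, 26, 38), (8, 26, 4), (8, 26, 8)}
Selection C < C2: {(19, 26, 32), (19, 26, 38), (32, 26, 38), (4, 26, 19), (4, 26, 32), (4, 26, 38), (4, 26, 8), (8, 26, 19), (8, 26, 32), (8, 26, 38)}
Keep only column(s) C, C2: {(19, 32), (19, 38), (32, 38), (4, 19), (4, 32), (4, 38), (4, 8), (8, 19), (8, 32), (8, 38)}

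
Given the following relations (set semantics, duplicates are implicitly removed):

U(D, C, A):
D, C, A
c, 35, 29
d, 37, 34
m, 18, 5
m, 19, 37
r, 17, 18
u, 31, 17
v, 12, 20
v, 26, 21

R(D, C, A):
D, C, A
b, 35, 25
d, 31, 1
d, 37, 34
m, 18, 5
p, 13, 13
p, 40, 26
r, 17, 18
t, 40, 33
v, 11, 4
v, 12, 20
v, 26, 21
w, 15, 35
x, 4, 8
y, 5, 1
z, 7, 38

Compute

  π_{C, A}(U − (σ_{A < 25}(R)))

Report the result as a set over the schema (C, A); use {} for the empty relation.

{(19, 37), (31, 17), (35, 29), (37, 34)}

Selection A < 25: {(d, 31, 1), (m, 18, 5), (p, 13, 13), (r, 17, 18), (v, 11, 4), (v, 12, 20), (v, 26, 21), (x, 4, 8), (y, 5, 1)}
Set difference of the two operands is {(c, 35, 29), (d, 37, 34), (m, 19, 37), (u, 31, 17)}.
π[C, A]: project onto (C, A) → {(19, 37), (31, 17), (35, 29), (37, 34)}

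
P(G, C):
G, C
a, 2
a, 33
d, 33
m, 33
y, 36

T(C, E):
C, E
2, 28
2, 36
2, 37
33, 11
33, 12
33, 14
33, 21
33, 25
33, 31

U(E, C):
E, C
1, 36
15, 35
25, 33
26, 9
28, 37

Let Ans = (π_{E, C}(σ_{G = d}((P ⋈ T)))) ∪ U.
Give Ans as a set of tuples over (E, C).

{(1, 36), (11, 33), (12, 33), (14, 33), (15, 35), (21, 33), (25, 33), (26, 9), (28, 37), (31, 33)}

Joining P and T on C yields {(a, 2, 28), (a, 2, 36), (a, 2, 37), (a, 33, 11), (a, 33, 12), (a, 33, 14), (a, 33, 21), (a, 33, 25), (a, 33, 31), (d, 33, 11), (d, 33, 12), (d, 33, 14), (d, 33, 21), (d, 33, 25), (d, 33, 31), (m, 33, 11), (m, 33, 12), (m, 33, 14), (m, 33, 21), (m, 33, 25), (m, 33, 31)}.
Selection G = d: {(d, 33, 11), (d, 33, 12), (d, 33, 14), (d, 33, 21), (d, 33, 25), (d, 33, 31)}
Projecting to E, C: {(11, 33), (12, 33), (14, 33), (21, 33), (25, 33), (31, 33)}
Taking the union: {(1, 36), (11, 33), (12, 33), (14, 33), (15, 35), (21, 33), (25, 33), (26, 9), (28, 37), (31, 33)}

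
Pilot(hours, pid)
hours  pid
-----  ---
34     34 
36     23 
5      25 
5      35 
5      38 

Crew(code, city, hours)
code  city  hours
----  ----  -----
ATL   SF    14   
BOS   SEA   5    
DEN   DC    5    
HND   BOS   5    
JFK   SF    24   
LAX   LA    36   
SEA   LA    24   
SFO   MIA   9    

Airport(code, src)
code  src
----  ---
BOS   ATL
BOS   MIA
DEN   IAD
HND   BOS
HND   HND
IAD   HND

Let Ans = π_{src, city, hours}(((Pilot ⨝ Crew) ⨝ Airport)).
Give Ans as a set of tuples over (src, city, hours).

{(ATL, SEA, 5), (BOS, BOS, 5), (HND, BOS, 5), (IAD, DC, 5), (MIA, SEA, 5)}

Natural join on hours: {(36, 23, LAX, LA), (5, 25, BOS, SEA), (5, 25, DEN, DC), (5, 25, HND, BOS), (5, 35, BOS, SEA), (5, 35, DEN, DC), (5, 35, HND, BOS), (5, 38, BOS, SEA), (5, 38, DEN, DC), (5, 38, HND, BOS)}
Natural join on code: {(5, 25, BOS, SEA, ATL), (5, 25, BOS, SEA, MIA), (5, 25, DEN, DC, IAD), (5, 25, HND, BOS, BOS), (5, 25, HND, BOS, HND), (5, 35, BOS, SEA, ATL), (5, 35, BOS, SEA, MIA), (5, 35, DEN, DC, IAD), (5, 35, HND, BOS, BOS), (5, 35, HND, BOS, HND), (5, 38, BOS, SEA, ATL), (5, 38, BOS, SEA, MIA), (5, 38, DEN, DC, IAD), (5, 38, HND, BOS, BOS), (5, 38, HND, BOS, HND)}
Keep only column(s) src, city, hours (10 duplicate(s) eliminated): {(ATL, SEA, 5), (BOS, BOS, 5), (HND, BOS, 5), (IAD, DC, 5), (MIA, SEA, 5)}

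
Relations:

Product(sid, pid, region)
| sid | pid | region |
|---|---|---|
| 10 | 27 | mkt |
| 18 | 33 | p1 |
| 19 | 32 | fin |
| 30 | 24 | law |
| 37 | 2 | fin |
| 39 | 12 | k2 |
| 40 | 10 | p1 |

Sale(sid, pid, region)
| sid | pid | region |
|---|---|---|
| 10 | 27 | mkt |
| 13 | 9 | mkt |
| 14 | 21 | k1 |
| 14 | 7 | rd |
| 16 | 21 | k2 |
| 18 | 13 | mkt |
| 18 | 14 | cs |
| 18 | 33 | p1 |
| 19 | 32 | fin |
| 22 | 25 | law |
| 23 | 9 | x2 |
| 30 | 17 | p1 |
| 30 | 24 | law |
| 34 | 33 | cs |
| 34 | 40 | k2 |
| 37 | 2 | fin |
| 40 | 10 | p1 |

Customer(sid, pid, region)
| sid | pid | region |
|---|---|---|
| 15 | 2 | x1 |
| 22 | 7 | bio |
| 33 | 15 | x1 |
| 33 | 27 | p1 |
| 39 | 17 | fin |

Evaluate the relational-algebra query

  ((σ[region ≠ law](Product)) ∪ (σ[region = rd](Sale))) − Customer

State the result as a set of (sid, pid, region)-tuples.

Filtering on region ≠ law leaves {(10, 27, mkt), (18, 33, p1), (19, 32, fin), (37, 2, fin), (39, 12, k2), (40, 10, p1)}.
Filtering on region = rd leaves {(14, 7, rd)}.
Union: {(10, 27, mkt), (18, 33, p1), (19, 32, fin), (37, 2, fin), (39, 12, k2), (40, 10, p1)} with {(14, 7, rd)} → {(10, 27, mkt), (14, 7, rd), (18, 33, p1), (19, 32, fin), (37, 2, fin), (39, 12, k2), (40, 10, p1)}
Difference: {(10, 27, mkt), (14, 7, rd), (18, 33, p1), (19, 32, fin), (37, 2, fin), (39, 12, k2), (40, 10, p1)} with {(15, 2, x1), (22, 7, bio), (33, 15, x1), (33, 27, p1), (39, 17, fin)} → {(10, 27, mkt), (14, 7, rd), (18, 33, p1), (19, 32, fin), (37, 2, fin), (39, 12, k2), (40, 10, p1)}

{(10, 27, mkt), (14, 7, rd), (18, 33, p1), (19, 32, fin), (37, 2, fin), (39, 12, k2), (40, 10, p1)}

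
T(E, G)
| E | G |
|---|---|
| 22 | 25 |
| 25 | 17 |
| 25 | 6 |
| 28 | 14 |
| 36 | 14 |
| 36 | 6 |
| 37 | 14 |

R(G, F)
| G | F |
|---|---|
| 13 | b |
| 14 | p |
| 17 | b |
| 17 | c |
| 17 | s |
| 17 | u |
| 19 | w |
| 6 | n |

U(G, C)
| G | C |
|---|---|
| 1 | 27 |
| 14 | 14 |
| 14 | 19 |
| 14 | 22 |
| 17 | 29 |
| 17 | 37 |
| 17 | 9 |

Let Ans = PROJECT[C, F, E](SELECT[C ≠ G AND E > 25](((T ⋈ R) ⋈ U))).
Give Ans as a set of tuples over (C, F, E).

{(19, p, 28), (19, p, 36), (19, p, 37), (22, p, 28), (22, p, 36), (22, p, 37)}

T ⋈ R (natural join on G): {(25, 17, b), (25, 17, c), (25, 17, s), (25, 17, u), (25, 6, n), (28, 14, p), (36, 14, p), (36, 6, n), (37, 14, p)}
(T ⋈ R) ⋈ U (natural join on G): {(25, 17, b, 29), (25, 17, b, 37), (25, 17, b, 9), (25, 17, c, 29), (25, 17, c, 37), (25, 17, c, 9), (25, 17, s, 29), (25, 17, s, 37), (25, 17, s, 9), (25, 17, u, 29), (25, 17, u, 37), (25, 17, u, 9), (28, 14, p, 14), (28, 14, p, 19), (28, 14, p, 22), (36, 14, p, 14), (36, 14, p, 19), (36, 14, p, 22), (37, 14, p, 14), (37, 14, p, 19), (37, 14, p, 22)}
Apply σ_{C ≠ G AND E > 25}; surviving tuples: {(28, 14, p, 19), (28, 14, p, 22), (36, 14, p, 19), (36, 14, p, 22), (37, 14, p, 19), (37, 14, p, 22)}
π[C, F, E]: project onto (C, F, E) → {(19, p, 28), (19, p, 36), (19, p, 37), (22, p, 28), (22, p, 36), (22, p, 37)}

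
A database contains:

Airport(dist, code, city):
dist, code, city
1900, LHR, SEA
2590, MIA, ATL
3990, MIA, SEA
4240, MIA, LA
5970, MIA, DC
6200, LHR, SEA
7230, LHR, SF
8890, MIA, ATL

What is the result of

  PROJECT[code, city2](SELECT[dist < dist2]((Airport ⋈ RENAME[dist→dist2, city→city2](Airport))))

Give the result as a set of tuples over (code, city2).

{(LHR, SEA), (LHR, SF), (MIA, ATL), (MIA, DC), (MIA, LA), (MIA, SEA)}

ρ[dist→dist2, city→city2]: schema becomes (dist2, code, city2); tuples unchanged.
Natural join on code: {(1900, LHR, SEA, 1900, SEA), (1900, LHR, SEA, 6200, SEA), (1900, LHR, SEA, 7230, SF), (2590, MIA, ATL, 2590, ATL), (2590, MIA, ATL, 3990, SEA), (2590, MIA, ATL, 4240, LA), (2590, MIA, ATL, 5970, DC), (2590, MIA, ATL, 8890, ATL), (3990, MIA, SEA, 2590, ATL), (3990, MIA, SEA, 3990, SEA), (3990, MIA, SEA, 4240, LA), (3990, MIA, SEA, 5970, DC), (3990, MIA, SEA, 8890, ATL), (4240, MIA, LA, 2590, ATL), (4240, MIA, LA, 3990, SEA), (4240, MIA, LA, 4240, LA), (4240, MIA, LA, 5970, DC), (4240, MIA, LA, 8890, ATL), (5970, MIA, DC, 2590, ATL), (5970, MIA, DC, 3990, SEA), (5970, MIA, DC, 4240, LA), (5970, MIA, DC, 5970, DC), (5970, MIA, DC, 8890, ATL), (6200, LHR, SEA, 1900, SEA), (6200, LHR, SEA, 6200, SEA), (6200, LHR, SEA, 7230, SF), (7230, LHR, SF, 1900, SEA), (7230, LHR, SF, 6200, SEA), (7230, LHR, SF, 7230, SF), (8890, MIA, ATL, 2590, ATL), (8890, MIA, ATL, 3990, SEA), (8890, MIA, ATL, 4240, LA), (8890, MIA, ATL, 5970, DC), (8890, MIA, ATL, 8890, ATL)}
Selection dist < dist2: {(1900, LHR, SEA, 6200, SEA), (1900, LHR, SEA, 7230, SF), (2590, MIA, ATL, 3990, SEA), (2590, MIA, ATL, 4240, LA), (2590, MIA, ATL, 5970, DC), (2590, MIA, ATL, 8890, ATL), (3990, MIA, SEA, 4240, LA), (3990, MIA, SEA, 5970, DC), (3990, MIA, SEA, 8890, ATL), (4240, MIA, LA, 5970, DC), (4240, MIA, LA, 8890, ATL), (5970, MIA, DC, 8890, ATL), (6200, LHR, SEA, 7230, SF)}
π[code, city2]: project onto (code, city2) (7 duplicate(s) eliminated) → {(LHR, SEA), (LHR, SF), (MIA, ATL), (MIA, DC), (MIA, LA), (MIA, SEA)}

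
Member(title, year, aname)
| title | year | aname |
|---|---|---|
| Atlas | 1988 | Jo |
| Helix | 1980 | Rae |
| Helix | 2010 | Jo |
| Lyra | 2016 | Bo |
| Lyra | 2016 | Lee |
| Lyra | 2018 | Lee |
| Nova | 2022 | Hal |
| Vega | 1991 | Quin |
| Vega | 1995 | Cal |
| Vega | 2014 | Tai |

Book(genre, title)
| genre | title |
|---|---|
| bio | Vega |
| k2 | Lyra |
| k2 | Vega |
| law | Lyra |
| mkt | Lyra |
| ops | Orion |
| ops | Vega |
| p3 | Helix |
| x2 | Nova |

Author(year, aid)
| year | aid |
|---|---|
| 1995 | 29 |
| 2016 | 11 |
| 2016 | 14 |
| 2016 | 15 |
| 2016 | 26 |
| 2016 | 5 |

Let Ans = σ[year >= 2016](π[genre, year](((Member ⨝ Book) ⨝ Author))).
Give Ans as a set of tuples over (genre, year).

{(k2, 2016), (law, 2016), (mkt, 2016)}

Joining Member and Book on title yields {(Helix, 1980, Rae, p3), (Helix, 2010, Jo, p3), (Lyra, 2016, Bo, k2), (Lyra, 2016, Bo, law), (Lyra, 2016, Bo, mkt), (Lyra, 2016, Lee, k2), (Lyra, 2016, Lee, law), (Lyra, 2016, Lee, mkt), (Lyra, 2018, Lee, k2), (Lyra, 2018, Lee, law), (Lyra, 2018, Lee, mkt), (Nova, 2022, Hal, x2), (Vega, 1991, Quin, bio), (Vega, 1991, Quin, k2), (Vega, 1991, Quin, ops), (Vega, 1995, Cal, bio), (Vega, 1995, Cal, k2), (Vega, 1995, Cal, ops), (Vega, 2014, Tai, bio), (Vega, 2014, Tai, k2), (Vega, 2014, Tai, ops)}.
Joining (Member ⨝ Book) and Author on year yields {(Lyra, 2016, Bo, k2, 11), (Lyra, 2016, Bo, k2, 14), (Lyra, 2016, Bo, k2, 15), (Lyra, 2016, Bo, k2, 26), (Lyra, 2016, Bo, k2, 5), (Lyra, 2016, Bo, law, 11), (Lyra, 2016, Bo, law, 14), (Lyra, 2016, Bo, law, 15), (Lyra, 2016, Bo, law, 26), (Lyra, 2016, Bo, law, 5), (Lyra, 2016, Bo, mkt, 11), (Lyra, 2016, Bo, mkt, 14), (Lyra, 2016, Bo, mkt, 15), (Lyra, 2016, Bo, mkt, 26), (Lyra, 2016, Bo, mkt, 5), (Lyra, 2016, Lee, k2, 11), (Lyra, 2016, Lee, k2, 14), (Lyra, 2016, Lee, k2, 15), (Lyra, 2016, Lee, k2, 26), (Lyra, 2016, Lee, k2, 5), (Lyra, 2016, Lee, law, 11), (Lyra, 2016, Lee, law, 14), (Lyra, 2016, Lee, law, 15), (Lyra, 2016, Lee, law, 26), (Lyra, 2016, Lee, law, 5), (Lyra, 2016, Lee, mkt, 11), (Lyra, 2016, Lee, mkt, 14), (Lyra, 2016, Lee, mkt, 15), (Lyra, 2016, Lee, mkt, 26), (Lyra, 2016, Lee, mkt, 5), (Vega, 1995, Cal, bio, 29), (Vega, 1995, Cal, k2, 29), (Vega, 1995, Cal, ops, 29)}.
Keep only column(s) genre, year (27 duplicate(s) eliminated): {(bio, 1995), (k2, 1995), (k2, 2016), (law, 2016), (mkt, 2016), (ops, 1995)}
Selection year >= 2016: {(k2, 2016), (law, 2016), (mkt, 2016)}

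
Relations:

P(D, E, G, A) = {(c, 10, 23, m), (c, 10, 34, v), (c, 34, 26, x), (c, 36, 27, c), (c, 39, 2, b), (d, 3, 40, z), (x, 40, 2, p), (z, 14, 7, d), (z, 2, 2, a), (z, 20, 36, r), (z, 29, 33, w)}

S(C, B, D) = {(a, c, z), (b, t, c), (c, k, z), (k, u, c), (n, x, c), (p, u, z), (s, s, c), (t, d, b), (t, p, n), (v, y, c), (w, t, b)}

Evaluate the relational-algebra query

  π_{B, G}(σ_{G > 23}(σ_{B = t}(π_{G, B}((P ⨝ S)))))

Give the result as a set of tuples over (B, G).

{(t, 26), (t, 27), (t, 34)}

P ⋈ S (natural join on D): {(c, 10, 23, m, b, t), (c, 10, 23, m, k, u), (c, 10, 23, m, n, x), (c, 10, 23, m, s, s), (c, 10, 23, m, v, y), (c, 10, 34, v, b, t), (c, 10, 34, v, k, u), (c, 10, 34, v, n, x), (c, 10, 34, v, s, s), (c, 10, 34, v, v, y), (c, 34, 26, x, b, t), (c, 34, 26, x, k, u), (c, 34, 26, x, n, x), (c, 34, 26, x, s, s), (c, 34, 26, x, v, y), (c, 36, 27, c, b, t), (c, 36, 27, c, k, u), (c, 36, 27, c, n, x), (c, 36, 27, c, s, s), (c, 36, 27, c, v, y), (c, 39, 2, b, b, t), (c, 39, 2, b, k, u), (c, 39, 2, b, n, x), (c, 39, 2, b, s, s), (c, 39, 2, b, v, y), (z, 14, 7, d, a, c), (z, 14, 7, d, c, k), (z, 14, 7, d, p, u), (z, 2, 2, a, a, c), (z, 2, 2, a, c, k), (z, 2, 2, a, p, u), (z, 20, 36, r, a, c), (z, 20, 36, r, c, k), (z, 20, 36, r, p, u), (z, 29, 33, w, a, c), (z, 29, 33, w, c, k), (z, 29, 33, w, p, u)}
Keep only column(s) G, B (1 duplicate(s) eliminated): {(2, c), (2, k), (2, s), (2, t), (2, u), (2, x), (2, y), (23, s), (23, t), (23, u), (23, x), (23, y), (26, s), (26, t), (26, u), (26, x), (26, y), (27, s), (27, t), (27, u), (27, x), (27, y), (33, c), (33, k), (33, u), (34, s), (34, t), (34, u), (34, x), (34, y), (36, c), (36, k), (36, u), (7, c), (7, k), (7, u)}
σ[B = t]: keep tuples satisfying B = t → {(2, t), (23, t), (26, t), (27, t), (34, t)}
σ[G > 23]: keep tuples satisfying G > 23 → {(26, t), (27, t), (34, t)}
Keep only column(s) B, G: {(t, 26), (t, 27), (t, 34)}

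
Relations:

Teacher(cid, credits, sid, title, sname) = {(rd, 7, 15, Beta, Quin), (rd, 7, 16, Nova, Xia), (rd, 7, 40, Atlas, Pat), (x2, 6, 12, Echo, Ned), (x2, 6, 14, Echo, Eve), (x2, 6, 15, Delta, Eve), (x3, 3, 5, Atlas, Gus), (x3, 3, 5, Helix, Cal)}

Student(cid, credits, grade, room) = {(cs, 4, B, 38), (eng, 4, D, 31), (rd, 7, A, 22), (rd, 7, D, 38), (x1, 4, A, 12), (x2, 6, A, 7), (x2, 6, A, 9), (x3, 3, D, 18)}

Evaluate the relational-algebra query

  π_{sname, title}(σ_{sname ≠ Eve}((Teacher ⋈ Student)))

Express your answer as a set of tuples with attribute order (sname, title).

{(Cal, Helix), (Gus, Atlas), (Ned, Echo), (Pat, Atlas), (Quin, Beta), (Xia, Nova)}

Teacher ⋈ Student (natural join on cid, credits): {(rd, 7, 15, Beta, Quin, A, 22), (rd, 7, 15, Beta, Quin, D, 38), (rd, 7, 16, Nova, Xia, A, 22), (rd, 7, 16, Nova, Xia, D, 38), (rd, 7, 40, Atlas, Pat, A, 22), (rd, 7, 40, Atlas, Pat, D, 38), (x2, 6, 12, Echo, Ned, A, 7), (x2, 6, 12, Echo, Ned, A, 9), (x2, 6, 14, Echo, Eve, A, 7), (x2, 6, 14, Echo, Eve, A, 9), (x2, 6, 15, Delta, Eve, A, 7), (x2, 6, 15, Delta, Eve, A, 9), (x3, 3, 5, Atlas, Gus, D, 18), (x3, 3, 5, Helix, Cal, D, 18)}
σ[sname ≠ Eve]: keep tuples satisfying sname ≠ Eve → {(rd, 7, 15, Beta, Quin, A, 22), (rd, 7, 15, Beta, Quin, D, 38), (rd, 7, 16, Nova, Xia, A, 22), (rd, 7, 16, Nova, Xia, D, 38), (rd, 7, 40, Atlas, Pat, A, 22), (rd, 7, 40, Atlas, Pat, D, 38), (x2, 6, 12, Echo, Ned, A, 7), (x2, 6, 12, Echo, Ned, A, 9), (x3, 3, 5, Atlas, Gus, D, 18), (x3, 3, 5, Helix, Cal, D, 18)}
π[sname, title]: project onto (sname, title) (4 duplicate(s) eliminated) → {(Cal, Helix), (Gus, Atlas), (Ned, Echo), (Pat, Atlas), (Quin, Beta), (Xia, Nova)}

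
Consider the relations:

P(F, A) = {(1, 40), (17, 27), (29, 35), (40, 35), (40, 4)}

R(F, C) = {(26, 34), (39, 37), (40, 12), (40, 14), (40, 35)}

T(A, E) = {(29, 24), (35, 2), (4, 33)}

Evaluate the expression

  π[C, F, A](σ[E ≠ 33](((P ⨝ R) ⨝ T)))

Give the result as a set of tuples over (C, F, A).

{(12, 40, 35), (14, 40, 35), (35, 40, 35)}

P ⋈ R (natural join on F): {(40, 35, 12), (40, 35, 14), (40, 35, 35), (40, 4, 12), (40, 4, 14), (40, 4, 35)}
(P ⨝ R) ⋈ T (natural join on A): {(40, 35, 12, 2), (40, 35, 14, 2), (40, 35, 35, 2), (40, 4, 12, 33), (40, 4, 14, 33), (40, 4, 35, 33)}
σ[E ≠ 33]: keep tuples satisfying E ≠ 33 → {(40, 35, 12, 2), (40, 35, 14, 2), (40, 35, 35, 2)}
Projecting to C, F, A: {(12, 40, 35), (14, 40, 35), (35, 40, 35)}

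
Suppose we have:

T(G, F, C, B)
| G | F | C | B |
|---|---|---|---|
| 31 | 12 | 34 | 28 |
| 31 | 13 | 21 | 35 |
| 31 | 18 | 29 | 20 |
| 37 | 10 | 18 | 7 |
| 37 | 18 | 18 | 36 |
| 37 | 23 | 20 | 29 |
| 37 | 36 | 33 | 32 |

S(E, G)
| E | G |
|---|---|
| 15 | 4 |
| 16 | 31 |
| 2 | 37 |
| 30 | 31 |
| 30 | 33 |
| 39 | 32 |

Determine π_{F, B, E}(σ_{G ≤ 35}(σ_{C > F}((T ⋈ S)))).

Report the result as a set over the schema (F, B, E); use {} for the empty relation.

{(12, 28, 16), (12, 28, 30), (13, 35, 16), (13, 35, 30), (18, 20, 16), (18, 20, 30)}

Joining T and S on G yields {(31, 12, 34, 28, 16), (31, 12, 34, 28, 30), (31, 13, 21, 35, 16), (31, 13, 21, 35, 30), (31, 18, 29, 20, 16), (31, 18, 29, 20, 30), (37, 10, 18, 7, 2), (37, 18, 18, 36, 2), (37, 23, 20, 29, 2), (37, 36, 33, 32, 2)}.
Selection C > F: {(31, 12, 34, 28, 16), (31, 12, 34, 28, 30), (31, 13, 21, 35, 16), (31, 13, 21, 35, 30), (31, 18, 29, 20, 16), (31, 18, 29, 20, 30), (37, 10, 18, 7, 2)}
Selection G ≤ 35: {(31, 12, 34, 28, 16), (31, 12, 34, 28, 30), (31, 13, 21, 35, 16), (31, 13, 21, 35, 30), (31, 18, 29, 20, 16), (31, 18, 29, 20, 30)}
Keep only column(s) F, B, E: {(12, 28, 16), (12, 28, 30), (13, 35, 16), (13, 35, 30), (18, 20, 16), (18, 20, 30)}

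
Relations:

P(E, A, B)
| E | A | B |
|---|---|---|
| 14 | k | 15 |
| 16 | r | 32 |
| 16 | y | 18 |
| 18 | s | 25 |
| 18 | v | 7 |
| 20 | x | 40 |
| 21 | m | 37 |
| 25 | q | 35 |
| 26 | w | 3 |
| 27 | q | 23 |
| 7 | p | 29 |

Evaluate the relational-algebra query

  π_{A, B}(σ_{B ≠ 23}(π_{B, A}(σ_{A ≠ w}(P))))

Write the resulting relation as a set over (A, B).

Apply σ_{A ≠ w}; surviving tuples: {(14, k, 15), (16, r, 32), (16, y, 18), (18, s, 25), (18, v, 7), (20, x, 40), (21, m, 37), (25, q, 35), (27, q, 23), (7, p, 29)}
π_{B, A} gives {(15, k), (18, y), (23, q), (25, s), (29, p), (32, r), (35, q), (37, m), (40, x), (7, v)}.
Apply σ_{B ≠ 23}; surviving tuples: {(15, k), (18, y), (25, s), (29, p), (32, r), (35, q), (37, m), (40, x), (7, v)}
π_{A, B} gives {(k, 15), (m, 37), (p, 29), (q, 35), (r, 32), (s, 25), (v, 7), (x, 40), (y, 18)}.

{(k, 15), (m, 37), (p, 29), (q, 35), (r, 32), (s, 25), (v, 7), (x, 40), (y, 18)}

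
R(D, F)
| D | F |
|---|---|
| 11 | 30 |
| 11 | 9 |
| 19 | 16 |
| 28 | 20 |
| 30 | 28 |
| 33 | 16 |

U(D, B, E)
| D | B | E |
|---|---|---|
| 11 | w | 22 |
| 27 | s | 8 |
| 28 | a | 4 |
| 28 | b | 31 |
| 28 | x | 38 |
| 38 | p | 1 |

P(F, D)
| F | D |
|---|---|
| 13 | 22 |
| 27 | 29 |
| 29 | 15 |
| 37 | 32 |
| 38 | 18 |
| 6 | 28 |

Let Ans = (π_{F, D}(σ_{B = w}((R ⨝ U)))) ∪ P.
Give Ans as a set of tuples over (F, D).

{(13, 22), (27, 29), (29, 15), (30, 11), (37, 32), (38, 18), (6, 28), (9, 11)}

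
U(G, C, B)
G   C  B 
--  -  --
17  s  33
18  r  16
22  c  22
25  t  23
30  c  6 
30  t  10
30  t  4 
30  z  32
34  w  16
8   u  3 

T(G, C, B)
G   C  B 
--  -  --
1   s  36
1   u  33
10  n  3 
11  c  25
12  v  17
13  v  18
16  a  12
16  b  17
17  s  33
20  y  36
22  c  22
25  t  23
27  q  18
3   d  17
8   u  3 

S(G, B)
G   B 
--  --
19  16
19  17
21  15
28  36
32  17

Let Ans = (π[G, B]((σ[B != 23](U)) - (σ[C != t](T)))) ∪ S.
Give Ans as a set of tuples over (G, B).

{(18, 16), (19, 16), (19, 17), (21, 15), (28, 36), (30, 10), (30, 32), (30, 4), (30, 6), (32, 17), (34, 16)}

Apply σ_{B != 23}; surviving tuples: {(17, s, 33), (18, r, 16), (22, c, 22), (30, c, 6), (30, t, 10), (30, t, 4), (30, z, 32), (34, w, 16), (8, u, 3)}
Apply σ_{C != t}; surviving tuples: {(1, s, 36), (1, u, 33), (10, n, 3), (11, c, 25), (12, v, 17), (13, v, 18), (16, a, 12), (16, b, 17), (17, s, 33), (20, y, 36), (22, c, 22), (27, q, 18), (3, d, 17), (8, u, 3)}
Taking the difference: {(18, r, 16), (30, c, 6), (30, t, 10), (30, t, 4), (30, z, 32), (34, w, 16)}
π_{G, B} gives {(18, 16), (30, 10), (30, 32), (30, 4), (30, 6), (34, 16)}.
Taking the union: {(18, 16), (19, 16), (19, 17), (21, 15), (28, 36), (30, 10), (30, 32), (30, 4), (30, 6), (32, 17), (34, 16)}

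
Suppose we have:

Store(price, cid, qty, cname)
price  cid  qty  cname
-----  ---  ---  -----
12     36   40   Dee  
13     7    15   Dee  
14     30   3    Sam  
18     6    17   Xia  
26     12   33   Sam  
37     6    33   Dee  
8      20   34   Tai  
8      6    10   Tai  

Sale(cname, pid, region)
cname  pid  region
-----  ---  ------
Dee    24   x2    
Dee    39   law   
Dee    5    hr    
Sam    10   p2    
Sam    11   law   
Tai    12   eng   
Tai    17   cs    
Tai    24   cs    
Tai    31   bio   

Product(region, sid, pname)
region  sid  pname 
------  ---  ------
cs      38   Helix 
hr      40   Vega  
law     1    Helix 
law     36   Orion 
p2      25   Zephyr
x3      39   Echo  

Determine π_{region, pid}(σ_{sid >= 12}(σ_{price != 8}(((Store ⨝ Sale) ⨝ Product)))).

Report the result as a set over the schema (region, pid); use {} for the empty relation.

Natural join on cname: {(12, 36, 40, Dee, 24, x2), (12, 36, 40, Dee, 39, law), (12, 36, 40, Dee, 5, hr), (13, 7, 15, Dee, 24, x2), (13, 7, 15, Dee, 39, law), (13, 7, 15, Dee, 5, hr), (14, 30, 3, Sam, 10, p2), (14, 30, 3, Sam, 11, law), (26, 12, 33, Sam, 10, p2), (26, 12, 33, Sam, 11, law), (37, 6, 33, Dee, 24, x2), (37, 6, 33, Dee, 39, law), (37, 6, 33, Dee, 5, hr), (8, 20, 34, Tai, 12, eng), (8, 20, 34, Tai, 17, cs), (8, 20, 34, Tai, 24, cs), (8, 20, 34, Tai, 31, bio), (8, 6, 10, Tai, 12, eng), (8, 6, 10, Tai, 17, cs), (8, 6, 10, Tai, 24, cs), (8, 6, 10, Tai, 31, bio)}
Natural join on region: {(12, 36, 40, Dee, 39, law, 1, Helix), (12, 36, 40, Dee, 39, law, 36, Orion), (12, 36, 40, Dee, 5, hr, 40, Vega), (13, 7, 15, Dee, 39, law, 1, Helix), (13, 7, 15, Dee, 39, law, 36, Orion), (13, 7, 15, Dee, 5, hr, 40, Vega), (14, 30, 3, Sam, 10, p2, 25, Zephyr), (14, 30, 3, Sam, 11, law, 1, Helix), (14, 30, 3, Sam, 11, law, 36, Orion), (26, 12, 33, Sam, 10, p2, 25, Zephyr), (26, 12, 33, Sam, 11, law, 1, Helix), (26, 12, 33, Sam, 11, law, 36, Orion), (37, 6, 33, Dee, 39, law, 1, Helix), (37, 6, 33, Dee, 39, law, 36, Orion), (37, 6, 33, Dee, 5, hr, 40, Vega), (8, 20, 34, Tai, 17, cs, 38, Helix), (8, 20, 34, Tai, 24, cs, 38, Helix), (8, 6, 10, Tai, 17, cs, 38, Helix), (8, 6, 10, Tai, 24, cs, 38, Helix)}
Selection price != 8: {(12, 36, 40, Dee, 39, law, 1, Helix), (12, 36, 40, Dee, 39, law, 36, Orion), (12, 36, 40, Dee, 5, hr, 40, Vega), (13, 7, 15, Dee, 39, law, 1, Helix), (13, 7, 15, Dee, 39, law, 36, Orion), (13, 7, 15, Dee, 5, hr, 40, Vega), (14, 30, 3, Sam, 10, p2, 25, Zephyr), (14, 30, 3, Sam, 11, law, 1, Helix), (14, 30, 3, Sam, 11, law, 36, Orion), (26, 12, 33, Sam, 10, p2, 25, Zephyr), (26, 12, 33, Sam, 11, law, 1, Helix), (26, 12, 33, Sam, 11, law, 36, Orion), (37, 6, 33, Dee, 39, law, 1, Helix), (37, 6, 33, Dee, 39, law, 36, Orion), (37, 6, 33, Dee, 5, hr, 40, Vega)}
Selection sid >= 12: {(12, 36, 40, Dee, 39, law, 36, Orion), (12, 36, 40, Dee, 5, hr, 40, Vega), (13, 7, 15, Dee, 39, law, 36, Orion), (13, 7, 15, Dee, 5, hr, 40, Vega), (14, 30, 3, Sam, 10, p2, 25, Zephyr), (14, 30, 3, Sam, 11, law, 36, Orion), (26, 12, 33, Sam, 10, p2, 25, Zephyr), (26, 12, 33, Sam, 11, law, 36, Orion), (37, 6, 33, Dee, 39, law, 36, Orion), (37, 6, 33, Dee, 5, hr, 40, Vega)}
π_{region, pid} gives {(hr, 5), (law, 11), (law, 39), (p2, 10)} (6 duplicate(s) eliminated).

{(hr, 5), (law, 11), (law, 39), (p2, 10)}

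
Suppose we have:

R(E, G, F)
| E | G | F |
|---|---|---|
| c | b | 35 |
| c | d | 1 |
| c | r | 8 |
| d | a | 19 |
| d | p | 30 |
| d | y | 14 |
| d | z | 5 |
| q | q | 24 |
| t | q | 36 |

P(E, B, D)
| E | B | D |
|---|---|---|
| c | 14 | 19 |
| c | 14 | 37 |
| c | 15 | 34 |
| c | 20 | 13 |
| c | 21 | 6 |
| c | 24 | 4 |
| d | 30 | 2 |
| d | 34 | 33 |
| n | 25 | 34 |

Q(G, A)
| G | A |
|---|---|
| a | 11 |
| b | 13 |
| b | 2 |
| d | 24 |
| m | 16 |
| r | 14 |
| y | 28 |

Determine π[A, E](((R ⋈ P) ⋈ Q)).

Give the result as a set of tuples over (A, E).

R ⋈ P (natural join on E): {(c, b, 35, 14, 19), (c, b, 35, 14, 37), (c, b, 35, 15, 34), (c, b, 35, 20, 13), (c, b, 35, 21, 6), (c, b, 35, 24, 4), (c, d, 1, 14, 19), (c, d, 1, 14, 37), (c, d, 1, 15, 34), (c, d, 1, 20, 13), (c, d, 1, 21, 6), (c, d, 1, 24, 4), (c, r, 8, 14, 19), (c, r, 8, 14, 37), (c, r, 8, 15, 34), (c, r, 8, 20, 13), (c, r, 8, 21, 6), (c, r, 8, 24, 4), (d, a, 19, 30, 2), (d, a, 19, 34, 33), (d, p, 30, 30, 2), (d, p, 30, 34, 33), (d, y, 14, 30, 2), (d, y, 14, 34, 33), (d, z, 5, 30, 2), (d, z, 5, 34, 33)}
(R ⋈ P) ⋈ Q (natural join on G): {(c, b, 35, 14, 19, 13), (c, b, 35, 14, 19, 2), (c, b, 35, 14, 37, 13), (c, b, 35, 14, 37, 2), (c, b, 35, 15, 34, 13), (c, b, 35, 15, 34, 2), (c, b, 35, 20, 13, 13), (c, b, 35, 20, 13, 2), (c, b, 35, 21, 6, 13), (c, b, 35, 21, 6, 2), (c, b, 35, 24, 4, 13), (c, b, 35, 24, 4, 2), (c, d, 1, 14, 19, 24), (c, d, 1, 14, 37, 24), (c, d, 1, 15, 34, 24), (c, d, 1, 20, 13, 24), (c, d, 1, 21, 6, 24), (c, d, 1, 24, 4, 24), (c, r, 8, 14, 19, 14), (c, r, 8, 14, 37, 14), (c, r, 8, 15, 34, 14), (c, r, 8, 20, 13, 14), (c, r, 8, 21, 6, 14), (c, r, 8, 24, 4, 14), (d, a, 19, 30, 2, 11), (d, a, 19, 34, 33, 11), (d, y, 14, 30, 2, 28), (d, y, 14, 34, 33, 28)}
Projecting to A, E (22 duplicate(s) eliminated): {(11, d), (13, c), (14, c), (2, c), (24, c), (28, d)}

{(11, d), (13, c), (14, c), (2, c), (24, c), (28, d)}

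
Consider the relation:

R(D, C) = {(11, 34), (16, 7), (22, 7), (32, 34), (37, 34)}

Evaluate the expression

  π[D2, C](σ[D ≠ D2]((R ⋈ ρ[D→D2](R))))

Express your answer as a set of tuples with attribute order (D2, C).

ρ[D→D2]: schema becomes (D2, C); tuples unchanged.
Joining R and ρ[D→D2](R) on C yields {(11, 34, 11), (11, 34, 32), (11, 34, 37), (16, 7, 16), (16, 7, 22), (22, 7, 16), (22, 7, 22), (32, 34, 11), (32, 34, 32), (32, 34, 37), (37, 34, 11), (37, 34, 32), (37, 34, 37)}.
Selection D ≠ D2: {(11, 34, 32), (11, 34, 37), (16, 7, 22), (22, 7, 16), (32, 34, 11), (32, 34, 37), (37, 34, 11), (37, 34, 32)}
Keep only column(s) D2, C (3 duplicate(s) eliminated): {(11, 34), (16, 7), (22, 7), (32, 34), (37, 34)}

{(11, 34), (16, 7), (22, 7), (32, 34), (37, 34)}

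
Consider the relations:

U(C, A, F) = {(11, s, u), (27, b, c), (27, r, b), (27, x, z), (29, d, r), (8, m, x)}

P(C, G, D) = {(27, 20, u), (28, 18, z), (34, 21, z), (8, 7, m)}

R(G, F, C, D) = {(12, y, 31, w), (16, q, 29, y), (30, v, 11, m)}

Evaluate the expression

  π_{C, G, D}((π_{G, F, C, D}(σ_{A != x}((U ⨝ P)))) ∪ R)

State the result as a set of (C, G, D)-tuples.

{(11, 30, m), (27, 20, u), (29, 16, y), (31, 12, w), (8, 7, m)}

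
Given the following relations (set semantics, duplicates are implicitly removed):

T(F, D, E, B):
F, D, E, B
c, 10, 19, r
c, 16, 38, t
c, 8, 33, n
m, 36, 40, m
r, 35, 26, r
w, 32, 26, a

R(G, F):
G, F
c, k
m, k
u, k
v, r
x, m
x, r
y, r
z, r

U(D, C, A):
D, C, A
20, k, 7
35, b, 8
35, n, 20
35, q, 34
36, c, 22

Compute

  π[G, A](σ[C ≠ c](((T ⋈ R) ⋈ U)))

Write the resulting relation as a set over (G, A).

{(v, 20), (v, 34), (v, 8), (x, 20), (x, 34), (x, 8), (y, 20), (y, 34), (y, 8), (z, 20), (z, 34), (z, 8)}

T ⋈ R (natural join on F): {(m, 36, 40, m, x), (r, 35, 26, r, v), (r, 35, 26, r, x), (r, 35, 26, r, y), (r, 35, 26, r, z)}
(T ⋈ R) ⋈ U (natural join on D): {(m, 36, 40, m, x, c, 22), (r, 35, 26, r, v, b, 8), (r, 35, 26, r, v, n, 20), (r, 35, 26, r, v, q, 34), (r, 35, 26, r, x, b, 8), (r, 35, 26, r, x, n, 20), (r, 35, 26, r, x, q, 34), (r, 35, 26, r, y, b, 8), (r, 35, 26, r, y, n, 20), (r, 35, 26, r, y, q, 34), (r, 35, 26, r, z, b, 8), (r, 35, 26, r, z, n, 20), (r, 35, 26, r, z, q, 34)}
Selection C ≠ c: {(r, 35, 26, r, v, b, 8), (r, 35, 26, r, v, n, 20), (r, 35, 26, r, v, q, 34), (r, 35, 26, r, x, b, 8), (r, 35, 26, r, x, n, 20), (r, 35, 26, r, x, q, 34), (r, 35, 26, r, y, b, 8), (r, 35, 26, r, y, n, 20), (r, 35, 26, r, y, q, 34), (r, 35, 26, r, z, b, 8), (r, 35, 26, r, z, n, 20), (r, 35, 26, r, z, q, 34)}
π_{G, A} gives {(v, 20), (v, 34), (v, 8), (x, 20), (x, 34), (x, 8), (y, 20), (y, 34), (y, 8), (z, 20), (z, 34), (z, 8)}.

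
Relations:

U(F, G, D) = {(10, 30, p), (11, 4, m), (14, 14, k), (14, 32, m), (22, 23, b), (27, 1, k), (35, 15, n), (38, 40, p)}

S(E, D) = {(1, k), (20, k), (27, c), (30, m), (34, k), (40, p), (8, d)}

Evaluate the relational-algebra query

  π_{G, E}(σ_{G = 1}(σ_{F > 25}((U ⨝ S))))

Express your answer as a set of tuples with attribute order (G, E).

{(1, 1), (1, 20), (1, 34)}

U ⋈ S (natural join on D): {(10, 30, p, 40), (11, 4, m, 30), (14, 14, k, 1), (14, 14, k, 20), (14, 14, k, 34), (14, 32, m, 30), (27, 1, k, 1), (27, 1, k, 20), (27, 1, k, 34), (38, 40, p, 40)}
Filtering on F > 25 leaves {(27, 1, k, 1), (27, 1, k, 20), (27, 1, k, 34), (38, 40, p, 40)}.
Filtering on G = 1 leaves {(27, 1, k, 1), (27, 1, k, 20), (27, 1, k, 34)}.
π_{G, E} gives {(1, 1), (1, 20), (1, 34)}.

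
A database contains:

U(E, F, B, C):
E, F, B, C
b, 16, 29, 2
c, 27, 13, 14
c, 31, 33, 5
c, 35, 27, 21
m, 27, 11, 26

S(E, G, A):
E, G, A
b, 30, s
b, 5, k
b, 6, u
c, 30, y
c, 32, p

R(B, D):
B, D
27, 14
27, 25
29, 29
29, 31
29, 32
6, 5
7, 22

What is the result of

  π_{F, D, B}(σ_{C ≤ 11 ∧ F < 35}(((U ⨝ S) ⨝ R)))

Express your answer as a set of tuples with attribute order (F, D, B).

{(16, 29, 29), (16, 31, 29), (16, 32, 29)}

U ⋈ S (natural join on E): {(b, 16, 29, 2, 30, s), (b, 16, 29, 2, 5, k), (b, 16, 29, 2, 6, u), (c, 27, 13, 14, 30, y), (c, 27, 13, 14, 32, p), (c, 31, 33, 5, 30, y), (c, 31, 33, 5, 32, p), (c, 35, 27, 21, 30, y), (c, 35, 27, 21, 32, p)}
(U ⨝ S) ⋈ R (natural join on B): {(b, 16, 29, 2, 30, s, 29), (b, 16, 29, 2, 30, s, 31), (b, 16, 29, 2, 30, s, 32), (b, 16, 29, 2, 5, k, 29), (b, 16, 29, 2, 5, k, 31), (b, 16, 29, 2, 5, k, 32), (b, 16, 29, 2, 6, u, 29), (b, 16, 29, 2, 6, u, 31), (b, 16, 29, 2, 6, u, 32), (c, 35, 27, 21, 30, y, 14), (c, 35, 27, 21, 30, y, 25), (c, 35, 27, 21, 32, p, 14), (c, 35, 27, 21, 32, p, 25)}
σ[C ≤ 11 ∧ F < 35]: keep tuples satisfying C ≤ 11 ∧ F < 35 → {(b, 16, 29, 2, 30, s, 29), (b, 16, 29, 2, 30, s, 31), (b, 16, 29, 2, 30, s, 32), (b, 16, 29, 2, 5, k, 29), (b, 16, 29, 2, 5, k, 31), (b, 16, 29, 2, 5, k, 32), (b, 16, 29, 2, 6, u, 29), (b, 16, 29, 2, 6, u, 31), (b, 16, 29, 2, 6, u, 32)}
Keep only column(s) F, D, B (6 duplicate(s) eliminated): {(16, 29, 29), (16, 31, 29), (16, 32, 29)}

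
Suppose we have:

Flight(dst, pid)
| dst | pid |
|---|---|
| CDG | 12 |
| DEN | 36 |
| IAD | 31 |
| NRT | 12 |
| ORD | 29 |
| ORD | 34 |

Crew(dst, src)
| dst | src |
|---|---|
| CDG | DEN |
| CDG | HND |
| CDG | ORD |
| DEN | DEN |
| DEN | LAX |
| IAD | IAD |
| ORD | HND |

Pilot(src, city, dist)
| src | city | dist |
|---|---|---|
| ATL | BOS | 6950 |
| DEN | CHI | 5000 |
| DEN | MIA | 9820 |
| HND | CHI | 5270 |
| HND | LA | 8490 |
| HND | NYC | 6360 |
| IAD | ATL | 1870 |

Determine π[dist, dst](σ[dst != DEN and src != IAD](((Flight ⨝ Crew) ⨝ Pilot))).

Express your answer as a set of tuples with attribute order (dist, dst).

Flight ⋈ Crew (natural join on dst): {(CDG, 12, DEN), (CDG, 12, HND), (CDG, 12, ORD), (DEN, 36, DEN), (DEN, 36, LAX), (IAD, 31, IAD), (ORD, 29, HND), (ORD, 34, HND)}
(Flight ⨝ Crew) ⋈ Pilot (natural join on src): {(CDG, 12, DEN, CHI, 5000), (CDG, 12, DEN, MIA, 9820), (CDG, 12, HND, CHI, 5270), (CDG, 12, HND, LA, 8490), (CDG, 12, HND, NYC, 6360), (DEN, 36, DEN, CHI, 5000), (DEN, 36, DEN, MIA, 9820), (IAD, 31, IAD, ATL, 1870), (ORD, 29, HND, CHI, 5270), (ORD, 29, HND, LA, 8490), (ORD, 29, HND, NYC, 6360), (ORD, 34, HND, CHI, 5270), (ORD, 34, HND, LA, 8490), (ORD, 34, HND, NYC, 6360)}
Filtering on dst != DEN and src != IAD leaves {(CDG, 12, DEN, CHI, 5000), (CDG, 12, DEN, MIA, 9820), (CDG, 12, HND, CHI, 5270), (CDG, 12, HND, LA, 8490), (CDG, 12, HND, NYC, 6360), (ORD, 29, HND, CHI, 5270), (ORD, 29, HND, LA, 8490), (ORD, 29, HND, NYC, 6360), (ORD, 34, HND, CHI, 5270), (ORD, 34, HND, LA, 8490), (ORD, 34, HND, NYC, 6360)}.
Projecting to dist, dst (3 duplicate(s) eliminated): {(5000, CDG), (5270, CDG), (5270, ORD), (6360, CDG), (6360, ORD), (8490, CDG), (8490, ORD), (9820, CDG)}

{(5000, CDG), (5270, CDG), (5270, ORD), (6360, CDG), (6360, ORD), (8490, CDG), (8490, ORD), (9820, CDG)}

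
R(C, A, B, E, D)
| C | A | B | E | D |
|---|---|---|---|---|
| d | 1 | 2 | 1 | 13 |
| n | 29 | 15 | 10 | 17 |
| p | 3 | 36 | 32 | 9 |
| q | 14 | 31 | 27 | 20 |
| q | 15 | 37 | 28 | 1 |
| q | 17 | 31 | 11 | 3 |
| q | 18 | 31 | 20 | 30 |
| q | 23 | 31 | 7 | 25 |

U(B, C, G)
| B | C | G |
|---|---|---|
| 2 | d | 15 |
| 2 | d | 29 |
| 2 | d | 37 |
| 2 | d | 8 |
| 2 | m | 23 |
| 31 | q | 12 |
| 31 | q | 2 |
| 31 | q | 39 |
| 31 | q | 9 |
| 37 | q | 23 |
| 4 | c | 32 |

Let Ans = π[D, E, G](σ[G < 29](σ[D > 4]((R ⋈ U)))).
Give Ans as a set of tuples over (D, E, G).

Joining R and U on C, B yields {(d, 1, 2, 1, 13, 15), (d, 1, 2, 1, 13, 29), (d, 1, 2, 1, 13, 37), (d, 1, 2, 1, 13, 8), (q, 14, 31, 27, 20, 12), (q, 14, 31, 27, 20, 2), (q, 14, 31, 27, 20, 39), (q, 14, 31, 27, 20, 9), (q, 15, 37, 28, 1, 23), (q, 17, 31, 11, 3, 12), (q, 17, 31, 11, 3, 2), (q, 17, 31, 11, 3, 39), (q, 17, 31, 11, 3, 9), (q, 18, 31, 20, 30, 12), (q, 18, 31, 20, 30, 2), (q, 18, 31, 20, 30, 39), (q, 18, 31, 20, 30, 9), (q, 23, 31, 7, 25, 12), (q, 23, 31, 7, 25, 2), (q, 23, 31, 7, 25, 39), (q, 23, 31, 7, 25, 9)}.
σ[D > 4]: keep tuples satisfying D > 4 → {(d, 1, 2, 1, 13, 15), (d, 1, 2, 1, 13, 29), (d, 1, 2, 1, 13, 37), (d, 1, 2, 1, 13, 8), (q, 14, 31, 27, 20, 12), (q, 14, 31, 27, 20, 2), (q, 14, 31, 27, 20, 39), (q, 14, 31, 27, 20, 9), (q, 18, 31, 20, 30, 12), (q, 18, 31, 20, 30, 2), (q, 18, 31, 20, 30, 39), (q, 18, 31, 20, 30, 9), (q, 23, 31, 7, 25, 12), (q, 23, 31, 7, 25, 2), (q, 23, 31, 7, 25, 39), (q, 23, 31, 7, 25, 9)}
σ[G < 29]: keep tuples satisfying G < 29 → {(d, 1, 2, 1, 13, 15), (d, 1, 2, 1, 13, 8), (q, 14, 31, 27, 20, 12), (q, 14, 31, 27, 20, 2), (q, 14, 31, 27, 20, 9), (q, 18, 31, 20, 30, 12), (q, 18, 31, 20, 30, 2), (q, 18, 31, 20, 30, 9), (q, 23, 31, 7, 25, 12), (q, 23, 31, 7, 25, 2), (q, 23, 31, 7, 25, 9)}
π_{D, E, G} gives {(13, 1, 15), (13, 1, 8), (20, 27, 12), (20, 27, 2), (20, 27, 9), (25, 7, 12), (25, 7, 2), (25, 7, 9), (30, 20, 12), (30, 20, 2), (30, 20, 9)}.

{(13, 1, 15), (13, 1, 8), (20, 27, 12), (20, 27, 2), (20, 27, 9), (25, 7, 12), (25, 7, 2), (25, 7, 9), (30, 20, 12), (30, 20, 2), (30, 20, 9)}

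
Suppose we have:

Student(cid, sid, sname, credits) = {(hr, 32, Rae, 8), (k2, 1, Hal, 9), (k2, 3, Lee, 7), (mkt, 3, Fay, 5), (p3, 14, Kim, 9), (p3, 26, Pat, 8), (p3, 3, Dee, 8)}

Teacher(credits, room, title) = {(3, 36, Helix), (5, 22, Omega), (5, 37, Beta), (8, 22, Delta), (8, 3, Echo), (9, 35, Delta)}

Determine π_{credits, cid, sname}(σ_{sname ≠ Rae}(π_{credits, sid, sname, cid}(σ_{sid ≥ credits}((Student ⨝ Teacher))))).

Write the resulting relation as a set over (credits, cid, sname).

{(8, p3, Pat), (9, p3, Kim)}

Joining Student and Teacher on credits yields {(hr, 32, Rae, 8, 22, Delta), (hr, 32, Rae, 8, 3, Echo), (k2, 1, Hal, 9, 35, Delta), (mkt, 3, Fay, 5, 22, Omega), (mkt, 3, Fay, 5, 37, Beta), (p3, 14, Kim, 9, 35, Delta), (p3, 26, Pat, 8, 22, Delta), (p3, 26, Pat, 8, 3, Echo), (p3, 3, Dee, 8, 22, Delta), (p3, 3, Dee, 8, 3, Echo)}.
σ[sid ≥ credits]: keep tuples satisfying sid ≥ credits → {(hr, 32, Rae, 8, 22, Delta), (hr, 32, Rae, 8, 3, Echo), (p3, 14, Kim, 9, 35, Delta), (p3, 26, Pat, 8, 22, Delta), (p3, 26, Pat, 8, 3, Echo)}
π[credits, sid, sname, cid]: project onto (credits, sid, sname, cid) (2 duplicate(s) eliminated) → {(8, 26, Pat, p3), (8, 32, Rae, hr), (9, 14, Kim, p3)}
σ[sname ≠ Rae]: keep tuples satisfying sname ≠ Rae → {(8, 26, Pat, p3), (9, 14, Kim, p3)}
π[credits, cid, sname]: project onto (credits, cid, sname) → {(8, p3, Pat), (9, p3, Kim)}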